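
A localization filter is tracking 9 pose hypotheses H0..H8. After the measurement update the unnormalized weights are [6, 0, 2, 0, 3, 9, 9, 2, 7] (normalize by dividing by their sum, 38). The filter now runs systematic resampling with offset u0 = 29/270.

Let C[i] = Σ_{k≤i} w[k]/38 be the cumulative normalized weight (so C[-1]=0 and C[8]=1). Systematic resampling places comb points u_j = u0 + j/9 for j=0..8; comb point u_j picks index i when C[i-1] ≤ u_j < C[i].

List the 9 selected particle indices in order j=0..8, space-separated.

C = [3/19, 3/19, 4/19, 4/19, 11/38, 10/19, 29/38, 31/38, 1]
j=0: u_0=29/270 ∈ [0, 3/19) → index 0
j=1: u_1=59/270 ∈ [4/19, 11/38) → index 4
j=2: u_2=89/270 ∈ [11/38, 10/19) → index 5
j=3: u_3=119/270 ∈ [11/38, 10/19) → index 5
j=4: u_4=149/270 ∈ [10/19, 29/38) → index 6
j=5: u_5=179/270 ∈ [10/19, 29/38) → index 6
j=6: u_6=209/270 ∈ [29/38, 31/38) → index 7
j=7: u_7=239/270 ∈ [31/38, 1) → index 8
j=8: u_8=269/270 ∈ [31/38, 1) → index 8

0 4 5 5 6 6 7 8 8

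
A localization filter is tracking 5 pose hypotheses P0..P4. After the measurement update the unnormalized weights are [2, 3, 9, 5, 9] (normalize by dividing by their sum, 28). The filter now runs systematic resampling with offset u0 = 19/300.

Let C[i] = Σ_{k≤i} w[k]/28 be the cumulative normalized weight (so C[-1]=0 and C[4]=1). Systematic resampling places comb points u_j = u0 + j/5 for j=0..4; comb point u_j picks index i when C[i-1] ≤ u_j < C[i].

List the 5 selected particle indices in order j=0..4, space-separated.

0 2 2 3 4

C = [1/14, 5/28, 1/2, 19/28, 1]
j=0: u_0=19/300 ∈ [0, 1/14) → index 0
j=1: u_1=79/300 ∈ [5/28, 1/2) → index 2
j=2: u_2=139/300 ∈ [5/28, 1/2) → index 2
j=3: u_3=199/300 ∈ [1/2, 19/28) → index 3
j=4: u_4=259/300 ∈ [19/28, 1) → index 4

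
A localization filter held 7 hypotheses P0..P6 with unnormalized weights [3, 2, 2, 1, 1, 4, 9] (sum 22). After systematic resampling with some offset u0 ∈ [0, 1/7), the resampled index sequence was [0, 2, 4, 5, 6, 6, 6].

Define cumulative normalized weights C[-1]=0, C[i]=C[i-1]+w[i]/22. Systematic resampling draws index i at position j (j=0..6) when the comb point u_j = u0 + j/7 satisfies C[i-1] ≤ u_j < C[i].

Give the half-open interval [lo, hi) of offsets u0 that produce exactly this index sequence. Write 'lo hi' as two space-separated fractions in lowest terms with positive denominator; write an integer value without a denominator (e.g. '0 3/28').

C = [3/22, 5/22, 7/22, 4/11, 9/22, 13/22, 1]
j=0 picked index 0: u0 ∈ [0, 3/22)
j=1 picked index 2: u0 ∈ [13/154, 27/154)
j=2 picked index 4: u0 ∈ [6/77, 19/154)
j=3 picked index 5: u0 ∈ [-3/154, 25/154)
j=4 picked index 6: u0 ∈ [3/154, 3/7)
j=5 picked index 6: u0 ∈ [-19/154, 2/7)
j=6 picked index 6: u0 ∈ [-41/154, 1/7)
intersection: [13/154, 19/154)

13/154 19/154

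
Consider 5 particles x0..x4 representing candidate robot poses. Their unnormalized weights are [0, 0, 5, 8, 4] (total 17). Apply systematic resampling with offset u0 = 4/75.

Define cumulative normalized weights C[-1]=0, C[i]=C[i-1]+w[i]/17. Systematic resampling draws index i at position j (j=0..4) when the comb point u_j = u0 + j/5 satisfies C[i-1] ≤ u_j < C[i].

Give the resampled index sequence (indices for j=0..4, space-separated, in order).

2 2 3 3 4

C = [0, 0, 5/17, 13/17, 1]
j=0: u_0=4/75 ∈ [0, 5/17) → index 2
j=1: u_1=19/75 ∈ [0, 5/17) → index 2
j=2: u_2=34/75 ∈ [5/17, 13/17) → index 3
j=3: u_3=49/75 ∈ [5/17, 13/17) → index 3
j=4: u_4=64/75 ∈ [13/17, 1) → index 4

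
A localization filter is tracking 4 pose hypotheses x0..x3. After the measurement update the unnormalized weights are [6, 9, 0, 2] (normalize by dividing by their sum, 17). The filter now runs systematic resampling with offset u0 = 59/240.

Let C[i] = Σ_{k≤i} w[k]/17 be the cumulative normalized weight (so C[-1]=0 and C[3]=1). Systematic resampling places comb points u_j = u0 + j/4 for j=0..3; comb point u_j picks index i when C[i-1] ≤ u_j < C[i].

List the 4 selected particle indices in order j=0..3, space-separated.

0 1 1 3

C = [6/17, 15/17, 15/17, 1]
j=0: u_0=59/240 ∈ [0, 6/17) → index 0
j=1: u_1=119/240 ∈ [6/17, 15/17) → index 1
j=2: u_2=179/240 ∈ [6/17, 15/17) → index 1
j=3: u_3=239/240 ∈ [15/17, 1) → index 3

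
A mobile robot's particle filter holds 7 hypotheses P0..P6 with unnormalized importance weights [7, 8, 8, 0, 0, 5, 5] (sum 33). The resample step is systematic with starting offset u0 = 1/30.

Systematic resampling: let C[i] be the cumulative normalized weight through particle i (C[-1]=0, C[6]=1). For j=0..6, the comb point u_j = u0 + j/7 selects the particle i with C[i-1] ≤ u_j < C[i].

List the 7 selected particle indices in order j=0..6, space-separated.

0 0 1 2 2 5 6

C = [7/33, 5/11, 23/33, 23/33, 23/33, 28/33, 1]
j=0: u_0=1/30 ∈ [0, 7/33) → index 0
j=1: u_1=37/210 ∈ [0, 7/33) → index 0
j=2: u_2=67/210 ∈ [7/33, 5/11) → index 1
j=3: u_3=97/210 ∈ [5/11, 23/33) → index 2
j=4: u_4=127/210 ∈ [5/11, 23/33) → index 2
j=5: u_5=157/210 ∈ [23/33, 28/33) → index 5
j=6: u_6=187/210 ∈ [28/33, 1) → index 6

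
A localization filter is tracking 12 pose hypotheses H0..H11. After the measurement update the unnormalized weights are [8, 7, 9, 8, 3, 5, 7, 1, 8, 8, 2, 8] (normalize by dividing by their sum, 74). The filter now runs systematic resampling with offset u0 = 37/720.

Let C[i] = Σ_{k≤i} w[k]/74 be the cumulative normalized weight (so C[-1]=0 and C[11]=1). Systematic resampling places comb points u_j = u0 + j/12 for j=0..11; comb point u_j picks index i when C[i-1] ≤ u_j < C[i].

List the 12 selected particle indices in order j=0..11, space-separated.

C = [4/37, 15/74, 12/37, 16/37, 35/74, 20/37, 47/74, 24/37, 28/37, 32/37, 33/37, 1]
j=0: u_0=37/720 ∈ [0, 4/37) → index 0
j=1: u_1=97/720 ∈ [4/37, 15/74) → index 1
j=2: u_2=157/720 ∈ [15/74, 12/37) → index 2
j=3: u_3=217/720 ∈ [15/74, 12/37) → index 2
j=4: u_4=277/720 ∈ [12/37, 16/37) → index 3
j=5: u_5=337/720 ∈ [16/37, 35/74) → index 4
j=6: u_6=397/720 ∈ [20/37, 47/74) → index 6
j=7: u_7=457/720 ∈ [20/37, 47/74) → index 6
j=8: u_8=517/720 ∈ [24/37, 28/37) → index 8
j=9: u_9=577/720 ∈ [28/37, 32/37) → index 9
j=10: u_10=637/720 ∈ [32/37, 33/37) → index 10
j=11: u_11=697/720 ∈ [33/37, 1) → index 11

0 1 2 2 3 4 6 6 8 9 10 11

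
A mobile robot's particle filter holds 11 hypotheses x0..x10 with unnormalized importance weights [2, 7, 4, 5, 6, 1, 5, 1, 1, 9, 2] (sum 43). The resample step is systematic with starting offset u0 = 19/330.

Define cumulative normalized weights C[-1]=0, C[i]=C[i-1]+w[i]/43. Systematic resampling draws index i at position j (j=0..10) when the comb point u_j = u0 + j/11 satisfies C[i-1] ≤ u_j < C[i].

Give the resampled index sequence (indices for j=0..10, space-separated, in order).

C = [2/43, 9/43, 13/43, 18/43, 24/43, 25/43, 30/43, 31/43, 32/43, 41/43, 1]
j=0: u_0=19/330 ∈ [2/43, 9/43) → index 1
j=1: u_1=49/330 ∈ [2/43, 9/43) → index 1
j=2: u_2=79/330 ∈ [9/43, 13/43) → index 2
j=3: u_3=109/330 ∈ [13/43, 18/43) → index 3
j=4: u_4=139/330 ∈ [18/43, 24/43) → index 4
j=5: u_5=169/330 ∈ [18/43, 24/43) → index 4
j=6: u_6=199/330 ∈ [25/43, 30/43) → index 6
j=7: u_7=229/330 ∈ [25/43, 30/43) → index 6
j=8: u_8=259/330 ∈ [32/43, 41/43) → index 9
j=9: u_9=289/330 ∈ [32/43, 41/43) → index 9
j=10: u_10=29/30 ∈ [41/43, 1) → index 10

1 1 2 3 4 4 6 6 9 9 10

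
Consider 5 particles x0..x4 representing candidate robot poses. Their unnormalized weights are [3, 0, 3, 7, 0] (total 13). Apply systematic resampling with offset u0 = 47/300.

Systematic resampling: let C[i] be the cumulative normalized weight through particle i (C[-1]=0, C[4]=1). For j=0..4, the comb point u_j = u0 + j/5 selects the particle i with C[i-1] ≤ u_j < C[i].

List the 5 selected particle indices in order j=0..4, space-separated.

0 2 3 3 3

C = [3/13, 3/13, 6/13, 1, 1]
j=0: u_0=47/300 ∈ [0, 3/13) → index 0
j=1: u_1=107/300 ∈ [3/13, 6/13) → index 2
j=2: u_2=167/300 ∈ [6/13, 1) → index 3
j=3: u_3=227/300 ∈ [6/13, 1) → index 3
j=4: u_4=287/300 ∈ [6/13, 1) → index 3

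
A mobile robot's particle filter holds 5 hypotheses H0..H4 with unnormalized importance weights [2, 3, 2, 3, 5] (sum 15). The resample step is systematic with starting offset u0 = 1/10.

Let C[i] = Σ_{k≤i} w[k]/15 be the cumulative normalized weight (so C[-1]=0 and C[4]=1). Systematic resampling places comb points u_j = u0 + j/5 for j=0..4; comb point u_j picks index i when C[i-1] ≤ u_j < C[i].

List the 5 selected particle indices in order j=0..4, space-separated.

0 1 3 4 4

C = [2/15, 1/3, 7/15, 2/3, 1]
j=0: u_0=1/10 ∈ [0, 2/15) → index 0
j=1: u_1=3/10 ∈ [2/15, 1/3) → index 1
j=2: u_2=1/2 ∈ [7/15, 2/3) → index 3
j=3: u_3=7/10 ∈ [2/3, 1) → index 4
j=4: u_4=9/10 ∈ [2/3, 1) → index 4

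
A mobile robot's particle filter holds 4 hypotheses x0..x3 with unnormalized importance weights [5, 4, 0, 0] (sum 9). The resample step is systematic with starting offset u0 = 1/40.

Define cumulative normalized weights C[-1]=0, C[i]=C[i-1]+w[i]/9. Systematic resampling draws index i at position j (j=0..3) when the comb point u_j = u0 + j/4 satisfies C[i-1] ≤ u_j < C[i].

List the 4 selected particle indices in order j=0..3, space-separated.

0 0 0 1

C = [5/9, 1, 1, 1]
j=0: u_0=1/40 ∈ [0, 5/9) → index 0
j=1: u_1=11/40 ∈ [0, 5/9) → index 0
j=2: u_2=21/40 ∈ [0, 5/9) → index 0
j=3: u_3=31/40 ∈ [5/9, 1) → index 1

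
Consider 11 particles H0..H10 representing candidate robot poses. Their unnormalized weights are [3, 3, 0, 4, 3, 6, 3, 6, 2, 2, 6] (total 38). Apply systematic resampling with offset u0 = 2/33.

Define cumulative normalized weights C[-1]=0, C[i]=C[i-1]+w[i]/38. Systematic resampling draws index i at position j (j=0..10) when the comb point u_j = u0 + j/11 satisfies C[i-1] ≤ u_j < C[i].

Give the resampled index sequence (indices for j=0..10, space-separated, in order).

C = [3/38, 3/19, 3/19, 5/19, 13/38, 1/2, 11/19, 14/19, 15/19, 16/19, 1]
j=0: u_0=2/33 ∈ [0, 3/38) → index 0
j=1: u_1=5/33 ∈ [3/38, 3/19) → index 1
j=2: u_2=8/33 ∈ [3/19, 5/19) → index 3
j=3: u_3=1/3 ∈ [5/19, 13/38) → index 4
j=4: u_4=14/33 ∈ [13/38, 1/2) → index 5
j=5: u_5=17/33 ∈ [1/2, 11/19) → index 6
j=6: u_6=20/33 ∈ [11/19, 14/19) → index 7
j=7: u_7=23/33 ∈ [11/19, 14/19) → index 7
j=8: u_8=26/33 ∈ [14/19, 15/19) → index 8
j=9: u_9=29/33 ∈ [16/19, 1) → index 10
j=10: u_10=32/33 ∈ [16/19, 1) → index 10

0 1 3 4 5 6 7 7 8 10 10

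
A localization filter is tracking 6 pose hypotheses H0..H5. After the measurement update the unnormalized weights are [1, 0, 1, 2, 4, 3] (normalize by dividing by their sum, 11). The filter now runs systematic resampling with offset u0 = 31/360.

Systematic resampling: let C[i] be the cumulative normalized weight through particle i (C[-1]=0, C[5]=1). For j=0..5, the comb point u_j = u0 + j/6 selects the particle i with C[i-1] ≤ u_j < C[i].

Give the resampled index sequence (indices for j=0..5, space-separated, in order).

0 3 4 4 5 5

C = [1/11, 1/11, 2/11, 4/11, 8/11, 1]
j=0: u_0=31/360 ∈ [0, 1/11) → index 0
j=1: u_1=91/360 ∈ [2/11, 4/11) → index 3
j=2: u_2=151/360 ∈ [4/11, 8/11) → index 4
j=3: u_3=211/360 ∈ [4/11, 8/11) → index 4
j=4: u_4=271/360 ∈ [8/11, 1) → index 5
j=5: u_5=331/360 ∈ [8/11, 1) → index 5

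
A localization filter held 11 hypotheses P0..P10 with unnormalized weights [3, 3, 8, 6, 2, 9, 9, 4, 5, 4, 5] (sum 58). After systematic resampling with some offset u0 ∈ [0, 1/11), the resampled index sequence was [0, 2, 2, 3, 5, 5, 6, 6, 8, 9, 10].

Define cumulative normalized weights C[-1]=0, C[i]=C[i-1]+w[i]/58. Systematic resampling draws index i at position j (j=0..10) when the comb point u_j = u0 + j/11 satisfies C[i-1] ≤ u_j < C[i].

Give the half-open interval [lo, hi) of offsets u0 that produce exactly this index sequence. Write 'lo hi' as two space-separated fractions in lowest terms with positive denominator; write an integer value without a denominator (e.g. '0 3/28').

10/319 3/58

C = [3/58, 3/29, 7/29, 10/29, 11/29, 31/58, 20/29, 22/29, 49/58, 53/58, 1]
j=0 picked index 0: u0 ∈ [0, 3/58)
j=1 picked index 2: u0 ∈ [4/319, 48/319)
j=2 picked index 2: u0 ∈ [-25/319, 19/319)
j=3 picked index 3: u0 ∈ [-10/319, 23/319)
j=4 picked index 5: u0 ∈ [5/319, 109/638)
j=5 picked index 5: u0 ∈ [-24/319, 51/638)
j=6 picked index 6: u0 ∈ [-7/638, 46/319)
j=7 picked index 6: u0 ∈ [-65/638, 17/319)
j=8 picked index 8: u0 ∈ [10/319, 75/638)
j=9 picked index 9: u0 ∈ [17/638, 61/638)
j=10 picked index 10: u0 ∈ [3/638, 1/11)
intersection: [10/319, 3/58)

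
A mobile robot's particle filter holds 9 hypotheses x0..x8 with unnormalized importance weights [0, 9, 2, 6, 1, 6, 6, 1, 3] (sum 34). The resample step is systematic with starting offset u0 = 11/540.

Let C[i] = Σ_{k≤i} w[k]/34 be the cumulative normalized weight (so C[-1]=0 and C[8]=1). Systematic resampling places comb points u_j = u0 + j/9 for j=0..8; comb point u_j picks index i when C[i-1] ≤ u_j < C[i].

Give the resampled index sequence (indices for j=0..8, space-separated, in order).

1 1 1 3 3 5 5 6 7

C = [0, 9/34, 11/34, 1/2, 9/17, 12/17, 15/17, 31/34, 1]
j=0: u_0=11/540 ∈ [0, 9/34) → index 1
j=1: u_1=71/540 ∈ [0, 9/34) → index 1
j=2: u_2=131/540 ∈ [0, 9/34) → index 1
j=3: u_3=191/540 ∈ [11/34, 1/2) → index 3
j=4: u_4=251/540 ∈ [11/34, 1/2) → index 3
j=5: u_5=311/540 ∈ [9/17, 12/17) → index 5
j=6: u_6=371/540 ∈ [9/17, 12/17) → index 5
j=7: u_7=431/540 ∈ [12/17, 15/17) → index 6
j=8: u_8=491/540 ∈ [15/17, 31/34) → index 7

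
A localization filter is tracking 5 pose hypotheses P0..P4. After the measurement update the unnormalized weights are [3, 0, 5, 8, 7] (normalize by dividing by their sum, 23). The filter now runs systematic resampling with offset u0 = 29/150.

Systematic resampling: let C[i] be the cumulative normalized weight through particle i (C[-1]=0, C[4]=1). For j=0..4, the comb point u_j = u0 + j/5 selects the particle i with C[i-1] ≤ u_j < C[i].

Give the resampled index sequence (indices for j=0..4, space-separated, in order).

C = [3/23, 3/23, 8/23, 16/23, 1]
j=0: u_0=29/150 ∈ [3/23, 8/23) → index 2
j=1: u_1=59/150 ∈ [8/23, 16/23) → index 3
j=2: u_2=89/150 ∈ [8/23, 16/23) → index 3
j=3: u_3=119/150 ∈ [16/23, 1) → index 4
j=4: u_4=149/150 ∈ [16/23, 1) → index 4

2 3 3 4 4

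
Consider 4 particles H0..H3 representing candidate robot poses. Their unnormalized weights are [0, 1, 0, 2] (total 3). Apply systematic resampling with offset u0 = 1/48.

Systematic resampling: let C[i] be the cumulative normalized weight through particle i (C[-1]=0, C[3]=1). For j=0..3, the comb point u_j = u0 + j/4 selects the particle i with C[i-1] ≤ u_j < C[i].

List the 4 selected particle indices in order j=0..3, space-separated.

C = [0, 1/3, 1/3, 1]
j=0: u_0=1/48 ∈ [0, 1/3) → index 1
j=1: u_1=13/48 ∈ [0, 1/3) → index 1
j=2: u_2=25/48 ∈ [1/3, 1) → index 3
j=3: u_3=37/48 ∈ [1/3, 1) → index 3

1 1 3 3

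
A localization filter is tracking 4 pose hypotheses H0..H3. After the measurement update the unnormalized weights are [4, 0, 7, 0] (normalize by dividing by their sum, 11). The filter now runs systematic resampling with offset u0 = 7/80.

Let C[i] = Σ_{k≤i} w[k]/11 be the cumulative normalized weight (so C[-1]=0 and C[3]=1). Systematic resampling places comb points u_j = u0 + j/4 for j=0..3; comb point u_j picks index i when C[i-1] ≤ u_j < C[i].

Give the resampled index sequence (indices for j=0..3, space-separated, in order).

0 0 2 2

C = [4/11, 4/11, 1, 1]
j=0: u_0=7/80 ∈ [0, 4/11) → index 0
j=1: u_1=27/80 ∈ [0, 4/11) → index 0
j=2: u_2=47/80 ∈ [4/11, 1) → index 2
j=3: u_3=67/80 ∈ [4/11, 1) → index 2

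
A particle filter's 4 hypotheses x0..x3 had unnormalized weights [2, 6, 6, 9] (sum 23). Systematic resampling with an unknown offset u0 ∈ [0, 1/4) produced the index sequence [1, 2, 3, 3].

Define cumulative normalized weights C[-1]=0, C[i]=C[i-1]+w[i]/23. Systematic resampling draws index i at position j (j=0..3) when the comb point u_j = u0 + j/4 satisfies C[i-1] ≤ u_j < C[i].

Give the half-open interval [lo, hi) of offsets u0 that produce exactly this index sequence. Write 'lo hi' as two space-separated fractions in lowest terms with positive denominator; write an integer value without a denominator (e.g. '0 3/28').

5/46 1/4

C = [2/23, 8/23, 14/23, 1]
j=0 picked index 1: u0 ∈ [2/23, 8/23)
j=1 picked index 2: u0 ∈ [9/92, 33/92)
j=2 picked index 3: u0 ∈ [5/46, 1/2)
j=3 picked index 3: u0 ∈ [-13/92, 1/4)
intersection: [5/46, 1/4)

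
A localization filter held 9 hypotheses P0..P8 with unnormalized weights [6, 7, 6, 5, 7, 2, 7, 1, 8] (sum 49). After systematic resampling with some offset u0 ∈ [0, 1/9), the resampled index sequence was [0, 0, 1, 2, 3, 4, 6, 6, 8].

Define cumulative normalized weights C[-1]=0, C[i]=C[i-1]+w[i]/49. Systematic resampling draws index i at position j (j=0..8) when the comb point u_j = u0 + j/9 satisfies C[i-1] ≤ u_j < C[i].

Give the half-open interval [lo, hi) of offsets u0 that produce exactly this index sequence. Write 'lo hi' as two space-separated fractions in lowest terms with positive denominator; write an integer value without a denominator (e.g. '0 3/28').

1/147 5/441

C = [6/49, 13/49, 19/49, 24/49, 31/49, 33/49, 40/49, 41/49, 1]
j=0 picked index 0: u0 ∈ [0, 6/49)
j=1 picked index 0: u0 ∈ [-1/9, 5/441)
j=2 picked index 1: u0 ∈ [-44/441, 19/441)
j=3 picked index 2: u0 ∈ [-10/147, 8/147)
j=4 picked index 3: u0 ∈ [-25/441, 20/441)
j=5 picked index 4: u0 ∈ [-29/441, 34/441)
j=6 picked index 6: u0 ∈ [1/147, 22/147)
j=7 picked index 6: u0 ∈ [-46/441, 17/441)
j=8 picked index 8: u0 ∈ [-23/441, 1/9)
intersection: [1/147, 5/441)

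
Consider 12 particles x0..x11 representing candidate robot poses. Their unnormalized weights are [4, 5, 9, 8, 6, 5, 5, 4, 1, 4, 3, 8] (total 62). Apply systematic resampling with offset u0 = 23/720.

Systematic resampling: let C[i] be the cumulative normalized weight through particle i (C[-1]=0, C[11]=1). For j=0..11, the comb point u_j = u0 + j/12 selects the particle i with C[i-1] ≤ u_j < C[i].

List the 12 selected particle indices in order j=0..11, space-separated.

0 1 2 2 3 4 5 6 7 9 10 11

C = [2/31, 9/62, 9/31, 13/31, 16/31, 37/62, 21/31, 23/31, 47/62, 51/62, 27/31, 1]
j=0: u_0=23/720 ∈ [0, 2/31) → index 0
j=1: u_1=83/720 ∈ [2/31, 9/62) → index 1
j=2: u_2=143/720 ∈ [9/62, 9/31) → index 2
j=3: u_3=203/720 ∈ [9/62, 9/31) → index 2
j=4: u_4=263/720 ∈ [9/31, 13/31) → index 3
j=5: u_5=323/720 ∈ [13/31, 16/31) → index 4
j=6: u_6=383/720 ∈ [16/31, 37/62) → index 5
j=7: u_7=443/720 ∈ [37/62, 21/31) → index 6
j=8: u_8=503/720 ∈ [21/31, 23/31) → index 7
j=9: u_9=563/720 ∈ [47/62, 51/62) → index 9
j=10: u_10=623/720 ∈ [51/62, 27/31) → index 10
j=11: u_11=683/720 ∈ [27/31, 1) → index 11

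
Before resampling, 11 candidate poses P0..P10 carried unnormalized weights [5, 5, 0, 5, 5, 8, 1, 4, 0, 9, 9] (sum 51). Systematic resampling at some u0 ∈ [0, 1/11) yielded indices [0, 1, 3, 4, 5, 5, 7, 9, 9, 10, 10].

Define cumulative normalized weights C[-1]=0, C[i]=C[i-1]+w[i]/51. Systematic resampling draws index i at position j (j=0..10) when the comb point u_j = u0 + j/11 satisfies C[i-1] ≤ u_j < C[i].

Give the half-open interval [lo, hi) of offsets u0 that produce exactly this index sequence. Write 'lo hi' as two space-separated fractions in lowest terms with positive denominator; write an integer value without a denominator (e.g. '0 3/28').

16/561 1/11

C = [5/51, 10/51, 10/51, 5/17, 20/51, 28/51, 29/51, 11/17, 11/17, 14/17, 1]
j=0 picked index 0: u0 ∈ [0, 5/51)
j=1 picked index 1: u0 ∈ [4/561, 59/561)
j=2 picked index 3: u0 ∈ [8/561, 21/187)
j=3 picked index 4: u0 ∈ [4/187, 67/561)
j=4 picked index 5: u0 ∈ [16/561, 104/561)
j=5 picked index 5: u0 ∈ [-35/561, 53/561)
j=6 picked index 7: u0 ∈ [13/561, 19/187)
j=7 picked index 9: u0 ∈ [2/187, 35/187)
j=8 picked index 9: u0 ∈ [-15/187, 18/187)
j=9 picked index 10: u0 ∈ [1/187, 2/11)
j=10 picked index 10: u0 ∈ [-16/187, 1/11)
intersection: [16/561, 1/11)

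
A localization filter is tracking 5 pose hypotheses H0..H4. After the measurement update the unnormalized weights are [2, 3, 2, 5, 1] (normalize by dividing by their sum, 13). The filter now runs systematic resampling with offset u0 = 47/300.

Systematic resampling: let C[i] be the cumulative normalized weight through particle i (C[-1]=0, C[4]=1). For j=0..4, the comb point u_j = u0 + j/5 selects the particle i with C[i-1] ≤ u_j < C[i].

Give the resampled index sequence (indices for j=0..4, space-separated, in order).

1 1 3 3 4

C = [2/13, 5/13, 7/13, 12/13, 1]
j=0: u_0=47/300 ∈ [2/13, 5/13) → index 1
j=1: u_1=107/300 ∈ [2/13, 5/13) → index 1
j=2: u_2=167/300 ∈ [7/13, 12/13) → index 3
j=3: u_3=227/300 ∈ [7/13, 12/13) → index 3
j=4: u_4=287/300 ∈ [12/13, 1) → index 4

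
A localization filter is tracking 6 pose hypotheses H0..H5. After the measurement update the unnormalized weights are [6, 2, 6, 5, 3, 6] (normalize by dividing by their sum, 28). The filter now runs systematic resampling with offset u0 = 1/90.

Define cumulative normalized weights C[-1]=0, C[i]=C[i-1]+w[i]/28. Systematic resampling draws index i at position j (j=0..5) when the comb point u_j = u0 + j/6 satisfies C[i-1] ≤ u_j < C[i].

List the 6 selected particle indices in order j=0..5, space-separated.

0 0 2 3 3 5

C = [3/14, 2/7, 1/2, 19/28, 11/14, 1]
j=0: u_0=1/90 ∈ [0, 3/14) → index 0
j=1: u_1=8/45 ∈ [0, 3/14) → index 0
j=2: u_2=31/90 ∈ [2/7, 1/2) → index 2
j=3: u_3=23/45 ∈ [1/2, 19/28) → index 3
j=4: u_4=61/90 ∈ [1/2, 19/28) → index 3
j=5: u_5=38/45 ∈ [11/14, 1) → index 5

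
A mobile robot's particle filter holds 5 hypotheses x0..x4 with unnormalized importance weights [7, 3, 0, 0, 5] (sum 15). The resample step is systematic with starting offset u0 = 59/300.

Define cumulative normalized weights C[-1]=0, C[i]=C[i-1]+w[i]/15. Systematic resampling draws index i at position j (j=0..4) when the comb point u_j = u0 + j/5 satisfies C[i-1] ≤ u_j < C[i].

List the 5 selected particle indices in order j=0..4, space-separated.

C = [7/15, 2/3, 2/3, 2/3, 1]
j=0: u_0=59/300 ∈ [0, 7/15) → index 0
j=1: u_1=119/300 ∈ [0, 7/15) → index 0
j=2: u_2=179/300 ∈ [7/15, 2/3) → index 1
j=3: u_3=239/300 ∈ [2/3, 1) → index 4
j=4: u_4=299/300 ∈ [2/3, 1) → index 4

0 0 1 4 4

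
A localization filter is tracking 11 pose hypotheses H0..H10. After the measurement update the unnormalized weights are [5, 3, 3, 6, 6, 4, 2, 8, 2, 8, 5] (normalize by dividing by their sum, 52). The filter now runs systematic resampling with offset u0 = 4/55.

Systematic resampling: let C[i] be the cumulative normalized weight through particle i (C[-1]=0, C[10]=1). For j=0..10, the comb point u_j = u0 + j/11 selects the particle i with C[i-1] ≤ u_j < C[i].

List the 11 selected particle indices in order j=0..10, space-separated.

C = [5/52, 2/13, 11/52, 17/52, 23/52, 27/52, 29/52, 37/52, 3/4, 47/52, 1]
j=0: u_0=4/55 ∈ [0, 5/52) → index 0
j=1: u_1=9/55 ∈ [2/13, 11/52) → index 2
j=2: u_2=14/55 ∈ [11/52, 17/52) → index 3
j=3: u_3=19/55 ∈ [17/52, 23/52) → index 4
j=4: u_4=24/55 ∈ [17/52, 23/52) → index 4
j=5: u_5=29/55 ∈ [27/52, 29/52) → index 6
j=6: u_6=34/55 ∈ [29/52, 37/52) → index 7
j=7: u_7=39/55 ∈ [29/52, 37/52) → index 7
j=8: u_8=4/5 ∈ [3/4, 47/52) → index 9
j=9: u_9=49/55 ∈ [3/4, 47/52) → index 9
j=10: u_10=54/55 ∈ [47/52, 1) → index 10

0 2 3 4 4 6 7 7 9 9 10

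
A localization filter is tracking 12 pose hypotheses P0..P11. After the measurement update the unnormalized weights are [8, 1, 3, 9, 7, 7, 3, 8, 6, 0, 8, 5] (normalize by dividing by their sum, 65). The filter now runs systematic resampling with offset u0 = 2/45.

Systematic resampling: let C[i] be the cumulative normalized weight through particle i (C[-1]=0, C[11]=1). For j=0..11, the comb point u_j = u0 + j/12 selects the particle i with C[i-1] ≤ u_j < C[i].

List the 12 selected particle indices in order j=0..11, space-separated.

C = [8/65, 9/65, 12/65, 21/65, 28/65, 7/13, 38/65, 46/65, 4/5, 4/5, 12/13, 1]
j=0: u_0=2/45 ∈ [0, 8/65) → index 0
j=1: u_1=23/180 ∈ [8/65, 9/65) → index 1
j=2: u_2=19/90 ∈ [12/65, 21/65) → index 3
j=3: u_3=53/180 ∈ [12/65, 21/65) → index 3
j=4: u_4=17/45 ∈ [21/65, 28/65) → index 4
j=5: u_5=83/180 ∈ [28/65, 7/13) → index 5
j=6: u_6=49/90 ∈ [7/13, 38/65) → index 6
j=7: u_7=113/180 ∈ [38/65, 46/65) → index 7
j=8: u_8=32/45 ∈ [46/65, 4/5) → index 8
j=9: u_9=143/180 ∈ [46/65, 4/5) → index 8
j=10: u_10=79/90 ∈ [4/5, 12/13) → index 10
j=11: u_11=173/180 ∈ [12/13, 1) → index 11

0 1 3 3 4 5 6 7 8 8 10 11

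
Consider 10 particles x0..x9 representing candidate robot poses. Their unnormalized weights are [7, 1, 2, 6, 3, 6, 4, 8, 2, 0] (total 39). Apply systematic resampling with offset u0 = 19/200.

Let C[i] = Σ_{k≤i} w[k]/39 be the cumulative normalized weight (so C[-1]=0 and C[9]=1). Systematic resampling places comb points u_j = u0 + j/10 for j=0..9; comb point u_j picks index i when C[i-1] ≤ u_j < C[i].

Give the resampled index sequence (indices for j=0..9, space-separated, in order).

C = [7/39, 8/39, 10/39, 16/39, 19/39, 25/39, 29/39, 37/39, 1, 1]
j=0: u_0=19/200 ∈ [0, 7/39) → index 0
j=1: u_1=39/200 ∈ [7/39, 8/39) → index 1
j=2: u_2=59/200 ∈ [10/39, 16/39) → index 3
j=3: u_3=79/200 ∈ [10/39, 16/39) → index 3
j=4: u_4=99/200 ∈ [19/39, 25/39) → index 5
j=5: u_5=119/200 ∈ [19/39, 25/39) → index 5
j=6: u_6=139/200 ∈ [25/39, 29/39) → index 6
j=7: u_7=159/200 ∈ [29/39, 37/39) → index 7
j=8: u_8=179/200 ∈ [29/39, 37/39) → index 7
j=9: u_9=199/200 ∈ [37/39, 1) → index 8

0 1 3 3 5 5 6 7 7 8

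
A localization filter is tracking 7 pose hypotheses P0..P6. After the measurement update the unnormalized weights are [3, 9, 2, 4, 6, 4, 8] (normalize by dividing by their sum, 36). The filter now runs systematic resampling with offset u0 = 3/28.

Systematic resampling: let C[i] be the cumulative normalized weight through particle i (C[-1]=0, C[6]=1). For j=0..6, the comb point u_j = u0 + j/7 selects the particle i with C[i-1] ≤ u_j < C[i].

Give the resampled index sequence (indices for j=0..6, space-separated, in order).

C = [1/12, 1/3, 7/18, 1/2, 2/3, 7/9, 1]
j=0: u_0=3/28 ∈ [1/12, 1/3) → index 1
j=1: u_1=1/4 ∈ [1/12, 1/3) → index 1
j=2: u_2=11/28 ∈ [7/18, 1/2) → index 3
j=3: u_3=15/28 ∈ [1/2, 2/3) → index 4
j=4: u_4=19/28 ∈ [2/3, 7/9) → index 5
j=5: u_5=23/28 ∈ [7/9, 1) → index 6
j=6: u_6=27/28 ∈ [7/9, 1) → index 6

1 1 3 4 5 6 6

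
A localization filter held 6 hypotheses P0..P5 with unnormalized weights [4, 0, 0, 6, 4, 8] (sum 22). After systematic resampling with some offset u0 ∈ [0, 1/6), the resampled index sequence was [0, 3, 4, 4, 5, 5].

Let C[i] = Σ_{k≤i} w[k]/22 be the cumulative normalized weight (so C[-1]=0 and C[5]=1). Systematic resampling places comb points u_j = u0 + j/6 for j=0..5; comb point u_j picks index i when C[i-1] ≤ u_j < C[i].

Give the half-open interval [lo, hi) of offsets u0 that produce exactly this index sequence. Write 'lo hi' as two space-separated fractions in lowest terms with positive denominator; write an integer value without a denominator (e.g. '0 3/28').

C = [2/11, 2/11, 2/11, 5/11, 7/11, 1]
j=0 picked index 0: u0 ∈ [0, 2/11)
j=1 picked index 3: u0 ∈ [1/66, 19/66)
j=2 picked index 4: u0 ∈ [4/33, 10/33)
j=3 picked index 4: u0 ∈ [-1/22, 3/22)
j=4 picked index 5: u0 ∈ [-1/33, 1/3)
j=5 picked index 5: u0 ∈ [-13/66, 1/6)
intersection: [4/33, 3/22)

4/33 3/22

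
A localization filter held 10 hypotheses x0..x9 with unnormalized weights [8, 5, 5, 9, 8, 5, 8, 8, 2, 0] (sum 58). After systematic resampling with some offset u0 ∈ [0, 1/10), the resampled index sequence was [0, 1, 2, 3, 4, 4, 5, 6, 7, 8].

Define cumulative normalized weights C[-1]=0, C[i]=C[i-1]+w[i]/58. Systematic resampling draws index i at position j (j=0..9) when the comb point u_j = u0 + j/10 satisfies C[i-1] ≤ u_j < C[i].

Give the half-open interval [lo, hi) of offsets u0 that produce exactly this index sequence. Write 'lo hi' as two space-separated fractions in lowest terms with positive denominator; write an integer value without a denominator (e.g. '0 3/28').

C = [4/29, 13/58, 9/29, 27/58, 35/58, 20/29, 24/29, 28/29, 1, 1]
j=0 picked index 0: u0 ∈ [0, 4/29)
j=1 picked index 1: u0 ∈ [11/290, 18/145)
j=2 picked index 2: u0 ∈ [7/290, 16/145)
j=3 picked index 3: u0 ∈ [3/290, 24/145)
j=4 picked index 4: u0 ∈ [19/290, 59/290)
j=5 picked index 4: u0 ∈ [-1/29, 3/29)
j=6 picked index 5: u0 ∈ [1/290, 13/145)
j=7 picked index 6: u0 ∈ [-3/290, 37/290)
j=8 picked index 7: u0 ∈ [4/145, 24/145)
j=9 picked index 8: u0 ∈ [19/290, 1/10)
intersection: [19/290, 13/145)

19/290 13/145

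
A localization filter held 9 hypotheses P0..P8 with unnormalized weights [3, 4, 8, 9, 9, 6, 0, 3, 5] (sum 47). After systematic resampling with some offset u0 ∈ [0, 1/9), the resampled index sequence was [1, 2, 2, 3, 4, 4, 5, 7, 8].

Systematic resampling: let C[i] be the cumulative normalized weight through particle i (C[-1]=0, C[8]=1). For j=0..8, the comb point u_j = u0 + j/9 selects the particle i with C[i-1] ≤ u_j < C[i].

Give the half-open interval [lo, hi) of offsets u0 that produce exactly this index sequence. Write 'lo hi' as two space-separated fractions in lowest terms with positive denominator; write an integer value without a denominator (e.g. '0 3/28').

C = [3/47, 7/47, 15/47, 24/47, 33/47, 39/47, 39/47, 42/47, 1]
j=0 picked index 1: u0 ∈ [3/47, 7/47)
j=1 picked index 2: u0 ∈ [16/423, 88/423)
j=2 picked index 2: u0 ∈ [-31/423, 41/423)
j=3 picked index 3: u0 ∈ [-2/141, 25/141)
j=4 picked index 4: u0 ∈ [28/423, 109/423)
j=5 picked index 4: u0 ∈ [-19/423, 62/423)
j=6 picked index 5: u0 ∈ [5/141, 23/141)
j=7 picked index 7: u0 ∈ [22/423, 49/423)
j=8 picked index 8: u0 ∈ [2/423, 1/9)
intersection: [28/423, 41/423)

28/423 41/423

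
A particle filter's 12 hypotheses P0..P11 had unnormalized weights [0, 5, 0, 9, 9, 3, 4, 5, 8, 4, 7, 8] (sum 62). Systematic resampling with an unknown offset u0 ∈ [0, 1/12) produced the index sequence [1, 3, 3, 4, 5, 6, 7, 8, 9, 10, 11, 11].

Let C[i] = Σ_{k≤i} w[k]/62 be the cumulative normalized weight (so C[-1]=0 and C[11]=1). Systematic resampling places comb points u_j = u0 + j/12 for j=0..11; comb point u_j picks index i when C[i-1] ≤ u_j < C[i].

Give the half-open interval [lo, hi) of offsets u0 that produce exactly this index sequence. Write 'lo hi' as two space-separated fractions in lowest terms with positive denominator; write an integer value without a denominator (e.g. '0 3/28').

C = [0, 5/62, 5/62, 7/31, 23/62, 13/31, 15/31, 35/62, 43/62, 47/62, 27/31, 1]
j=0 picked index 1: u0 ∈ [0, 5/62)
j=1 picked index 3: u0 ∈ [-1/372, 53/372)
j=2 picked index 3: u0 ∈ [-8/93, 11/186)
j=3 picked index 4: u0 ∈ [-3/124, 15/124)
j=4 picked index 5: u0 ∈ [7/186, 8/93)
j=5 picked index 6: u0 ∈ [1/372, 25/372)
j=6 picked index 7: u0 ∈ [-1/62, 2/31)
j=7 picked index 8: u0 ∈ [-7/372, 41/372)
j=8 picked index 9: u0 ∈ [5/186, 17/186)
j=9 picked index 10: u0 ∈ [1/124, 15/124)
j=10 picked index 11: u0 ∈ [7/186, 1/6)
j=11 picked index 11: u0 ∈ [-17/372, 1/12)
intersection: [7/186, 11/186)

7/186 11/186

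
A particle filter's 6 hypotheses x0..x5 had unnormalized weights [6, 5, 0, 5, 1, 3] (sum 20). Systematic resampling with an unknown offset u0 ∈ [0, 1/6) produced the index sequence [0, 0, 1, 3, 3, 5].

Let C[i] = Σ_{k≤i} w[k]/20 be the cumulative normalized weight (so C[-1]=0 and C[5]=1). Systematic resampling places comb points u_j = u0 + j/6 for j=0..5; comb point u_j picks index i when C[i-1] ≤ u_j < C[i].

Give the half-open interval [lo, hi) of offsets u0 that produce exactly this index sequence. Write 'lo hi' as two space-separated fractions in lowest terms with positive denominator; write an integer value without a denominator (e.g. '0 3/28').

C = [3/10, 11/20, 11/20, 4/5, 17/20, 1]
j=0 picked index 0: u0 ∈ [0, 3/10)
j=1 picked index 0: u0 ∈ [-1/6, 2/15)
j=2 picked index 1: u0 ∈ [-1/30, 13/60)
j=3 picked index 3: u0 ∈ [1/20, 3/10)
j=4 picked index 3: u0 ∈ [-7/60, 2/15)
j=5 picked index 5: u0 ∈ [1/60, 1/6)
intersection: [1/20, 2/15)

1/20 2/15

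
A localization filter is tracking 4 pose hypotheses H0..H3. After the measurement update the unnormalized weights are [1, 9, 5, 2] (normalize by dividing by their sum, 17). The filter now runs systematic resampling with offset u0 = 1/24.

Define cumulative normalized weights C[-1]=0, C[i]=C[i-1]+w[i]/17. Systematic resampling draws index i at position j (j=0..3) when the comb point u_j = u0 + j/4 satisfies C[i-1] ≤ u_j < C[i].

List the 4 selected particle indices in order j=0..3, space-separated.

0 1 1 2

C = [1/17, 10/17, 15/17, 1]
j=0: u_0=1/24 ∈ [0, 1/17) → index 0
j=1: u_1=7/24 ∈ [1/17, 10/17) → index 1
j=2: u_2=13/24 ∈ [1/17, 10/17) → index 1
j=3: u_3=19/24 ∈ [10/17, 15/17) → index 2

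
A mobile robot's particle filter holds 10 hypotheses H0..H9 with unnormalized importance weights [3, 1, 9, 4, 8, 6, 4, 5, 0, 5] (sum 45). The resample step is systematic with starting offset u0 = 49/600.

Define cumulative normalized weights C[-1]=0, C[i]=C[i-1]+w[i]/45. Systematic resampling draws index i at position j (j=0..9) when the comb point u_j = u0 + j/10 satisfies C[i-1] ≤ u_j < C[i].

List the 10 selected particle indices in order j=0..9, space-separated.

1 2 2 4 4 5 5 7 7 9

C = [1/15, 4/45, 13/45, 17/45, 5/9, 31/45, 7/9, 8/9, 8/9, 1]
j=0: u_0=49/600 ∈ [1/15, 4/45) → index 1
j=1: u_1=109/600 ∈ [4/45, 13/45) → index 2
j=2: u_2=169/600 ∈ [4/45, 13/45) → index 2
j=3: u_3=229/600 ∈ [17/45, 5/9) → index 4
j=4: u_4=289/600 ∈ [17/45, 5/9) → index 4
j=5: u_5=349/600 ∈ [5/9, 31/45) → index 5
j=6: u_6=409/600 ∈ [5/9, 31/45) → index 5
j=7: u_7=469/600 ∈ [7/9, 8/9) → index 7
j=8: u_8=529/600 ∈ [7/9, 8/9) → index 7
j=9: u_9=589/600 ∈ [8/9, 1) → index 9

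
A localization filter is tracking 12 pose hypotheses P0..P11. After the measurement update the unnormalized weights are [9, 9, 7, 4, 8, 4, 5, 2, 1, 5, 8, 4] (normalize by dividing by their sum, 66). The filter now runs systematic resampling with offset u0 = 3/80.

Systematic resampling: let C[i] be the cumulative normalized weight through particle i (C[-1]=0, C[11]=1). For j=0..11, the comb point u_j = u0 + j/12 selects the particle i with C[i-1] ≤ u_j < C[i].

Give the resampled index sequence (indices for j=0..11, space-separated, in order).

0 0 1 2 2 4 4 5 7 9 10 11

C = [3/22, 3/11, 25/66, 29/66, 37/66, 41/66, 23/33, 8/11, 49/66, 9/11, 31/33, 1]
j=0: u_0=3/80 ∈ [0, 3/22) → index 0
j=1: u_1=29/240 ∈ [0, 3/22) → index 0
j=2: u_2=49/240 ∈ [3/22, 3/11) → index 1
j=3: u_3=23/80 ∈ [3/11, 25/66) → index 2
j=4: u_4=89/240 ∈ [3/11, 25/66) → index 2
j=5: u_5=109/240 ∈ [29/66, 37/66) → index 4
j=6: u_6=43/80 ∈ [29/66, 37/66) → index 4
j=7: u_7=149/240 ∈ [37/66, 41/66) → index 5
j=8: u_8=169/240 ∈ [23/33, 8/11) → index 7
j=9: u_9=63/80 ∈ [49/66, 9/11) → index 9
j=10: u_10=209/240 ∈ [9/11, 31/33) → index 10
j=11: u_11=229/240 ∈ [31/33, 1) → index 11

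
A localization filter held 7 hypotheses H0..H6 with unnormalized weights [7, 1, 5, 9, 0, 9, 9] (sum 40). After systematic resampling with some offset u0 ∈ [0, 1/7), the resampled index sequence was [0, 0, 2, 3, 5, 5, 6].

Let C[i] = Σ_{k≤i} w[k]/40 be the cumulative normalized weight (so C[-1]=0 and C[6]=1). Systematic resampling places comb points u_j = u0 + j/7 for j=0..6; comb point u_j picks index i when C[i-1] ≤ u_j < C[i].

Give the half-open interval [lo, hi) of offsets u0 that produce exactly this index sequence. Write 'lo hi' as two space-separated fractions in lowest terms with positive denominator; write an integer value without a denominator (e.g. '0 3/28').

0 9/280

C = [7/40, 1/5, 13/40, 11/20, 11/20, 31/40, 1]
j=0 picked index 0: u0 ∈ [0, 7/40)
j=1 picked index 0: u0 ∈ [-1/7, 9/280)
j=2 picked index 2: u0 ∈ [-3/35, 11/280)
j=3 picked index 3: u0 ∈ [-29/280, 17/140)
j=4 picked index 5: u0 ∈ [-3/140, 57/280)
j=5 picked index 5: u0 ∈ [-23/140, 17/280)
j=6 picked index 6: u0 ∈ [-23/280, 1/7)
intersection: [0, 9/280)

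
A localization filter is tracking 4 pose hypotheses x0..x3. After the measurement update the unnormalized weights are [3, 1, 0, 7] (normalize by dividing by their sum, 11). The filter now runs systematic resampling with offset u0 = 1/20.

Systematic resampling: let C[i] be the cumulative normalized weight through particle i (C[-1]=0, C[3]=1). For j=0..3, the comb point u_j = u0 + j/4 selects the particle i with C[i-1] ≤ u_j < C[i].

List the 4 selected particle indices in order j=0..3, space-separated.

C = [3/11, 4/11, 4/11, 1]
j=0: u_0=1/20 ∈ [0, 3/11) → index 0
j=1: u_1=3/10 ∈ [3/11, 4/11) → index 1
j=2: u_2=11/20 ∈ [4/11, 1) → index 3
j=3: u_3=4/5 ∈ [4/11, 1) → index 3

0 1 3 3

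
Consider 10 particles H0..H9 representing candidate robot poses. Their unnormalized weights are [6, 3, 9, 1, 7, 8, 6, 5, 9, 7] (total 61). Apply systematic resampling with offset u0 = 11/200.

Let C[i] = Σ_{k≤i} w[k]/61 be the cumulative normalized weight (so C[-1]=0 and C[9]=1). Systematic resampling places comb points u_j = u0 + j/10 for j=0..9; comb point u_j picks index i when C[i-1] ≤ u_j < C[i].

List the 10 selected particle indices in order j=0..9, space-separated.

C = [6/61, 9/61, 18/61, 19/61, 26/61, 34/61, 40/61, 45/61, 54/61, 1]
j=0: u_0=11/200 ∈ [0, 6/61) → index 0
j=1: u_1=31/200 ∈ [9/61, 18/61) → index 2
j=2: u_2=51/200 ∈ [9/61, 18/61) → index 2
j=3: u_3=71/200 ∈ [19/61, 26/61) → index 4
j=4: u_4=91/200 ∈ [26/61, 34/61) → index 5
j=5: u_5=111/200 ∈ [26/61, 34/61) → index 5
j=6: u_6=131/200 ∈ [34/61, 40/61) → index 6
j=7: u_7=151/200 ∈ [45/61, 54/61) → index 8
j=8: u_8=171/200 ∈ [45/61, 54/61) → index 8
j=9: u_9=191/200 ∈ [54/61, 1) → index 9

0 2 2 4 5 5 6 8 8 9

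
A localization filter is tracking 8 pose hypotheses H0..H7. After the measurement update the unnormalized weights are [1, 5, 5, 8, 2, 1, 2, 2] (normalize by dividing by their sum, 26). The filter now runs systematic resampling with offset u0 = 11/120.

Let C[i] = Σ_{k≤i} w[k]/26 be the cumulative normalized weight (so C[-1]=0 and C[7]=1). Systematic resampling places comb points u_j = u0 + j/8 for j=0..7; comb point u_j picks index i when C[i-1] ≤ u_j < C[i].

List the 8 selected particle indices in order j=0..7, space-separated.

C = [1/26, 3/13, 11/26, 19/26, 21/26, 11/13, 12/13, 1]
j=0: u_0=11/120 ∈ [1/26, 3/13) → index 1
j=1: u_1=13/60 ∈ [1/26, 3/13) → index 1
j=2: u_2=41/120 ∈ [3/13, 11/26) → index 2
j=3: u_3=7/15 ∈ [11/26, 19/26) → index 3
j=4: u_4=71/120 ∈ [11/26, 19/26) → index 3
j=5: u_5=43/60 ∈ [11/26, 19/26) → index 3
j=6: u_6=101/120 ∈ [21/26, 11/13) → index 5
j=7: u_7=29/30 ∈ [12/13, 1) → index 7

1 1 2 3 3 3 5 7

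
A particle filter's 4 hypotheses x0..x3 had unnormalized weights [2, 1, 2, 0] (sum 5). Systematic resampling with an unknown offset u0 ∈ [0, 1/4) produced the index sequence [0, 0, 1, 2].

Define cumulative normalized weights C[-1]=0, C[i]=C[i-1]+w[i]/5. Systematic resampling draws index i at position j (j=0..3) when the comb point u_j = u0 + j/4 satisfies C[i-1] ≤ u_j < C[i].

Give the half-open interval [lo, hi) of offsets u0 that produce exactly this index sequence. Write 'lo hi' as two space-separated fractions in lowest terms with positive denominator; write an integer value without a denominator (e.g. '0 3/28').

C = [2/5, 3/5, 1, 1]
j=0 picked index 0: u0 ∈ [0, 2/5)
j=1 picked index 0: u0 ∈ [-1/4, 3/20)
j=2 picked index 1: u0 ∈ [-1/10, 1/10)
j=3 picked index 2: u0 ∈ [-3/20, 1/4)
intersection: [0, 1/10)

0 1/10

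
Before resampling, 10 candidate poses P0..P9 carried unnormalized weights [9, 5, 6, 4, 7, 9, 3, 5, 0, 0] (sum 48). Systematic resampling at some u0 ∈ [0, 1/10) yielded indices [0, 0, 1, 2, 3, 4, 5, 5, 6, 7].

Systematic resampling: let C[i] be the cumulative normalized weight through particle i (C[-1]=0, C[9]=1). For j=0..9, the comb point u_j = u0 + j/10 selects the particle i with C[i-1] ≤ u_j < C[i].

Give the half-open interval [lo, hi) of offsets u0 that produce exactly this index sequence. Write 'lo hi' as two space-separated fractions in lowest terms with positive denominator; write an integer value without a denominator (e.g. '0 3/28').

11/240 7/80

C = [3/16, 7/24, 5/12, 1/2, 31/48, 5/6, 43/48, 1, 1, 1]
j=0 picked index 0: u0 ∈ [0, 3/16)
j=1 picked index 0: u0 ∈ [-1/10, 7/80)
j=2 picked index 1: u0 ∈ [-1/80, 11/120)
j=3 picked index 2: u0 ∈ [-1/120, 7/60)
j=4 picked index 3: u0 ∈ [1/60, 1/10)
j=5 picked index 4: u0 ∈ [0, 7/48)
j=6 picked index 5: u0 ∈ [11/240, 7/30)
j=7 picked index 5: u0 ∈ [-13/240, 2/15)
j=8 picked index 6: u0 ∈ [1/30, 23/240)
j=9 picked index 7: u0 ∈ [-1/240, 1/10)
intersection: [11/240, 7/80)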